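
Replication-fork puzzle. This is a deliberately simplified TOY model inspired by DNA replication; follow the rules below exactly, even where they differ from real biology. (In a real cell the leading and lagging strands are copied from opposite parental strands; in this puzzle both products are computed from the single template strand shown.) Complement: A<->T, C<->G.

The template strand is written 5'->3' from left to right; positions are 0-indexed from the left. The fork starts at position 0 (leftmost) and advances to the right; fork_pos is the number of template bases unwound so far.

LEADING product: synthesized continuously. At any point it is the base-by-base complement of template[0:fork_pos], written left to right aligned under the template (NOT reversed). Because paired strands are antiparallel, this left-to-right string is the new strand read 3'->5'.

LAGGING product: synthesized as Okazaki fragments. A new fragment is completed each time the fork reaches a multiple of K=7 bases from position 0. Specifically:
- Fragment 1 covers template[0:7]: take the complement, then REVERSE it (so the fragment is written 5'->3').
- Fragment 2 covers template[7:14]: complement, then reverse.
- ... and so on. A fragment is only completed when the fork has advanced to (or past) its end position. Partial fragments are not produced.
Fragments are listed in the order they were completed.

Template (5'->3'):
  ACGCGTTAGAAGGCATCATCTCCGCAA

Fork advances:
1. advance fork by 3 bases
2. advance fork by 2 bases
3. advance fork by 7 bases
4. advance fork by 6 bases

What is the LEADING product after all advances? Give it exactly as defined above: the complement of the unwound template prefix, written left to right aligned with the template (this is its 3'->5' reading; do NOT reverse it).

Step 1: advance 3 -> fork_pos = 0 + 3 = 3.
Step 2: advance 2 -> fork_pos = 3 + 2 = 5.
Step 3: advance 7 -> fork_pos = 5 + 7 = 12.
Step 4: advance 6 -> fork_pos = 12 + 6 = 18.
Unwound prefix: template[0:18] = ACGCGTTAGAAGGCATCA
Complement it base by base (A<->T, C<->G), keeping left-to-right order:
  [0:5] ACGCG -> TGCGC
  [5:10] TTAGA -> AATCT
  [10:15] AGGCA -> TCCGT
  [15:18] TCA -> AGT
Concatenate: TGCGCAATCTTCCGTAGT (length 18; written aligned with the template, i.e. 3'->5').

Answer: TGCGCAATCTTCCGTAGT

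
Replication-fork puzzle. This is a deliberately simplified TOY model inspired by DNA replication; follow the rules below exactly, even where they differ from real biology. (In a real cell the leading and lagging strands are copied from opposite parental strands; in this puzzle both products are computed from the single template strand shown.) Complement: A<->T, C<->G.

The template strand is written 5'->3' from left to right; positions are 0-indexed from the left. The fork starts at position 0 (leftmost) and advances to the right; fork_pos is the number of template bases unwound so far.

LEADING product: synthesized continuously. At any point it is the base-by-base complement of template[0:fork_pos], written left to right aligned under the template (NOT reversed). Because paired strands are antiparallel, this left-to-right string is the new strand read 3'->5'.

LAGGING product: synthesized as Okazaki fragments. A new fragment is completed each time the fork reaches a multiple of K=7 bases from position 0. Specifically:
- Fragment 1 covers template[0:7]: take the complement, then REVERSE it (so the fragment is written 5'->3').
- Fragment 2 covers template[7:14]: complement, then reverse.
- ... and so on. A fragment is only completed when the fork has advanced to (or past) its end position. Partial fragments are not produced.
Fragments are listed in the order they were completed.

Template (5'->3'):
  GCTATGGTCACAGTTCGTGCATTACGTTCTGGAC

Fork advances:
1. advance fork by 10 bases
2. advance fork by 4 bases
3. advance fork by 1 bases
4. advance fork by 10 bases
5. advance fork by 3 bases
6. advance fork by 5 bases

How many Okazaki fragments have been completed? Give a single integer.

Answer: 4

Derivation:
Step 1: advance 10 -> fork_pos = 0 + 10 = 10. Reached multiple(s) of 7: 7 -> fragment 1 completed (1 total).
Step 2: advance 4 -> fork_pos = 10 + 4 = 14. Reached multiple(s) of 7: 14 -> fragment 2 completed (2 total).
Step 3: advance 1 -> fork_pos = 14 + 1 = 15. Next multiple of 7 is 21 (not reached); still 2 fragment(s).
Step 4: advance 10 -> fork_pos = 15 + 10 = 25. Reached multiple(s) of 7: 21 -> fragment 3 completed (3 total).
Step 5: advance 3 -> fork_pos = 25 + 3 = 28. Reached multiple(s) of 7: 28 -> fragment 4 completed (4 total).
Step 6: advance 5 -> fork_pos = 28 + 5 = 33. Next multiple of 7 is 35 (not reached); still 4 fragment(s).
Check: final fork_pos = 33; the multiples of 7 that are <= 33 are 7..28 -> 33 // 7 = 4 completed fragment(s).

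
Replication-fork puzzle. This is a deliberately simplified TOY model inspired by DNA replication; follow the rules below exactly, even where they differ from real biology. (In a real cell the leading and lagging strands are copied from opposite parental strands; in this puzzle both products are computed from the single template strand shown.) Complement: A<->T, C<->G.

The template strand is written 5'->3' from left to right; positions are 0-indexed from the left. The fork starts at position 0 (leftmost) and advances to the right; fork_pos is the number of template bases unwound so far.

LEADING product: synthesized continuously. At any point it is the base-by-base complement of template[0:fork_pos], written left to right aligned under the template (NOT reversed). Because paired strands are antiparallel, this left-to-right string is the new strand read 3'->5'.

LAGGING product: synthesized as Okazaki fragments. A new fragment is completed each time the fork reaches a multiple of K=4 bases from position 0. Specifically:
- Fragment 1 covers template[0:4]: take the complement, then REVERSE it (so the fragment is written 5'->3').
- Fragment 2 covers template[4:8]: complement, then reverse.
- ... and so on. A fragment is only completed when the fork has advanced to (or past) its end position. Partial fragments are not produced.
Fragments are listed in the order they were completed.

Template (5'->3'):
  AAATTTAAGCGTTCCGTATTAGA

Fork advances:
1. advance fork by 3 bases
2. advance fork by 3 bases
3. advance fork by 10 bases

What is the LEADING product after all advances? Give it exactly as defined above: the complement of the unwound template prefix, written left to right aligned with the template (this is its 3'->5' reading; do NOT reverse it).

Step 1: advance 3 -> fork_pos = 0 + 3 = 3.
Step 2: advance 3 -> fork_pos = 3 + 3 = 6.
Step 3: advance 10 -> fork_pos = 6 + 10 = 16.
Unwound prefix: template[0:16] = AAATTTAAGCGTTCCG
Complement it base by base (A<->T, C<->G), keeping left-to-right order:
  [0:5] AAATT -> TTTAA
  [5:10] TAAGC -> ATTCG
  [10:15] GTTCC -> CAAGG
  [15:16] G -> C
Concatenate: TTTAAATTCGCAAGGC (length 16; written aligned with the template, i.e. 3'->5').

Answer: TTTAAATTCGCAAGGC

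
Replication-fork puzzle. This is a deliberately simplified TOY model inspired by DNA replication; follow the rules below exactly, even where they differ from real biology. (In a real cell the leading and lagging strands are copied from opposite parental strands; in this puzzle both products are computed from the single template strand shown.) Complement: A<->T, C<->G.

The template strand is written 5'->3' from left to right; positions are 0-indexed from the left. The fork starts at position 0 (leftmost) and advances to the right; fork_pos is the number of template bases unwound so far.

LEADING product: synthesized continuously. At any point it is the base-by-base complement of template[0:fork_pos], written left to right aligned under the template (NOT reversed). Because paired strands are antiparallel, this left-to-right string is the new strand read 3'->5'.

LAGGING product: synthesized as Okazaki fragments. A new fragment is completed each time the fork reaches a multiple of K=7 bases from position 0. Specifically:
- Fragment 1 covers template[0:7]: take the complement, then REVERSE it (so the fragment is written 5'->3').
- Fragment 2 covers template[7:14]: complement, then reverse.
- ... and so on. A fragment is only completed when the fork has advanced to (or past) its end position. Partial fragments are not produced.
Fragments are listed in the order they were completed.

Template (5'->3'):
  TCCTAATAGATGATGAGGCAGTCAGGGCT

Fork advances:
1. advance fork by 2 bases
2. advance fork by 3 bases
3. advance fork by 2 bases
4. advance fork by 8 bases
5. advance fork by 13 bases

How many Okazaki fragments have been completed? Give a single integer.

Answer: 4

Derivation:
Step 1: advance 2 -> fork_pos = 0 + 2 = 2. Next multiple of 7 is 7 (not reached); still 0 fragment(s).
Step 2: advance 3 -> fork_pos = 2 + 3 = 5. Next multiple of 7 is 7 (not reached); still 0 fragment(s).
Step 3: advance 2 -> fork_pos = 5 + 2 = 7. Reached multiple(s) of 7: 7 -> fragment 1 completed (1 total).
Step 4: advance 8 -> fork_pos = 7 + 8 = 15. Reached multiple(s) of 7: 14 -> fragment 2 completed (2 total).
Step 5: advance 13 -> fork_pos = 15 + 13 = 28. Reached multiple(s) of 7: 21, 28 -> fragments 3-4 completed (4 total).
Check: final fork_pos = 28; the multiples of 7 that are <= 28 are 7..28 -> 28 // 7 = 4 completed fragment(s).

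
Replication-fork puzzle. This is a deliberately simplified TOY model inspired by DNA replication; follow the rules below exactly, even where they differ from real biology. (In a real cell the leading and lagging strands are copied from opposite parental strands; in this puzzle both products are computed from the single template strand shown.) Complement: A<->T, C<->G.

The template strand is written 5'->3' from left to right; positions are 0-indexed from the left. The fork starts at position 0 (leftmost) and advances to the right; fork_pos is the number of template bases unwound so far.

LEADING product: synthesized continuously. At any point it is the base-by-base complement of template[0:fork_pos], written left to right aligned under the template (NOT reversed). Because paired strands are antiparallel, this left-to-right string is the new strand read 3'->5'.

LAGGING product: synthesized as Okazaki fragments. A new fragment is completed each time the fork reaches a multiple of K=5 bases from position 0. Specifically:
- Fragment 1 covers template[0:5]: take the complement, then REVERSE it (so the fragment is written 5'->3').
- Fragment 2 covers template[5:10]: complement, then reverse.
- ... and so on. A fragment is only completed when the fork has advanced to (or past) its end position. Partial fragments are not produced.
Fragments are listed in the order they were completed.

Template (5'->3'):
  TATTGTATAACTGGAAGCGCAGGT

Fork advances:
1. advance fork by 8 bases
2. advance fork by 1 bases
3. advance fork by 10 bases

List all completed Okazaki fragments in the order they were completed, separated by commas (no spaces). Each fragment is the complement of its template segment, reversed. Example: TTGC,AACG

Step 1: advance 8 -> fork_pos = 0 + 8 = 8. Reached multiple(s) of 5: 5 -> fragment 1 completed (1 total).
Step 2: advance 1 -> fork_pos = 8 + 1 = 9. Next multiple of 5 is 10 (not reached); still 1 fragment(s).
Step 3: advance 10 -> fork_pos = 9 + 10 = 19. Reached multiple(s) of 5: 10, 15 -> fragments 2-3 completed (3 total).
Final fork_pos = 19, so 3 fragment(s) are complete. Build each: template segment -> complement -> reverse.
Fragment 1: template[0:5] = TATTG -> complement ATAAC -> reversed CAATA
Fragment 2: template[5:10] = TATAA -> complement ATATT -> reversed TTATA
Fragment 3: template[10:15] = CTGGA -> complement GACCT -> reversed TCCAG

Answer: CAATA,TTATA,TCCAG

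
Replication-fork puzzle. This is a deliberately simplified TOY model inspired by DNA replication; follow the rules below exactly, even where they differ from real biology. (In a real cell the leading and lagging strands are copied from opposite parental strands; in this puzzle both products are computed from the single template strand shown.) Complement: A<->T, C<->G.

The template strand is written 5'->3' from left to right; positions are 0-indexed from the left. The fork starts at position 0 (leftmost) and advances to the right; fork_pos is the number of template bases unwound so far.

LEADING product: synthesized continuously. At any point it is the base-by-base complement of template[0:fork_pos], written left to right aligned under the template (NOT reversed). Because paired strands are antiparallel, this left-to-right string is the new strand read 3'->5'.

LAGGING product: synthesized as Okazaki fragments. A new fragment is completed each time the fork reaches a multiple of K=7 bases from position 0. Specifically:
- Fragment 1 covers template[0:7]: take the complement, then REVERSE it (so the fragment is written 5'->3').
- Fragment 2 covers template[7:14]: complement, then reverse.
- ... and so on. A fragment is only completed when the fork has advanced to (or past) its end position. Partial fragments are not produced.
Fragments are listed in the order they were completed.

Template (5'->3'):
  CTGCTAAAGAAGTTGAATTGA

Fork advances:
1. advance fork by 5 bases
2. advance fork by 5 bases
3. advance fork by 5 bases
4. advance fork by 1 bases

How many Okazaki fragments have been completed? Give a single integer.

Step 1: advance 5 -> fork_pos = 0 + 5 = 5. Next multiple of 7 is 7 (not reached); still 0 fragment(s).
Step 2: advance 5 -> fork_pos = 5 + 5 = 10. Reached multiple(s) of 7: 7 -> fragment 1 completed (1 total).
Step 3: advance 5 -> fork_pos = 10 + 5 = 15. Reached multiple(s) of 7: 14 -> fragment 2 completed (2 total).
Step 4: advance 1 -> fork_pos = 15 + 1 = 16. Next multiple of 7 is 21 (not reached); still 2 fragment(s).
Check: final fork_pos = 16; the multiples of 7 that are <= 16 are 7..14 -> 16 // 7 = 2 completed fragment(s).

Answer: 2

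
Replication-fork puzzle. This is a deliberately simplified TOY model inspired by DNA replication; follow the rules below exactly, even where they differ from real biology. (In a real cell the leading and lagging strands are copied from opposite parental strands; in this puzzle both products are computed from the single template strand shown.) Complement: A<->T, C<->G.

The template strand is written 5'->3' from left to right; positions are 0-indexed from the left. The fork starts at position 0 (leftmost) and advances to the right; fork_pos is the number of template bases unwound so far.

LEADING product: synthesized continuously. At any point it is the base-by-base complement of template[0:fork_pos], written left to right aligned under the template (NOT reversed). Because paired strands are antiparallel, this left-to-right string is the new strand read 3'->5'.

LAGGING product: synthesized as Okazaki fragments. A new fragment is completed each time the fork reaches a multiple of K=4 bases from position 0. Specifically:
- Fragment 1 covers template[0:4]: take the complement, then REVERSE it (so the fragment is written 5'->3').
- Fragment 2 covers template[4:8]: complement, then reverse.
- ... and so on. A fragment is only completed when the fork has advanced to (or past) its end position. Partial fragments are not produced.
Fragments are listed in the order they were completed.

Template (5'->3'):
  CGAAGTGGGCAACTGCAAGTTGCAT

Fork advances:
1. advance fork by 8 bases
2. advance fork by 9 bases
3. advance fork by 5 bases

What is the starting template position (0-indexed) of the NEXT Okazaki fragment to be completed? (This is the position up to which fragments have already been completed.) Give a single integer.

Step 1: advance 8 -> fork_pos = 0 + 8 = 8. Reached multiple(s) of 4: 4, 8 -> fragments 1-2 completed (2 total).
Step 2: advance 9 -> fork_pos = 8 + 9 = 17. Reached multiple(s) of 4: 12, 16 -> fragments 3-4 completed (4 total).
Step 3: advance 5 -> fork_pos = 17 + 5 = 22. Reached multiple(s) of 4: 20 -> fragment 5 completed (5 total).
5 fragment(s) completed, covering template[0:20] (5 x 4 = 20). The next fragment, fragment 6, covers template[20:24], so it starts at position 20.

Answer: 20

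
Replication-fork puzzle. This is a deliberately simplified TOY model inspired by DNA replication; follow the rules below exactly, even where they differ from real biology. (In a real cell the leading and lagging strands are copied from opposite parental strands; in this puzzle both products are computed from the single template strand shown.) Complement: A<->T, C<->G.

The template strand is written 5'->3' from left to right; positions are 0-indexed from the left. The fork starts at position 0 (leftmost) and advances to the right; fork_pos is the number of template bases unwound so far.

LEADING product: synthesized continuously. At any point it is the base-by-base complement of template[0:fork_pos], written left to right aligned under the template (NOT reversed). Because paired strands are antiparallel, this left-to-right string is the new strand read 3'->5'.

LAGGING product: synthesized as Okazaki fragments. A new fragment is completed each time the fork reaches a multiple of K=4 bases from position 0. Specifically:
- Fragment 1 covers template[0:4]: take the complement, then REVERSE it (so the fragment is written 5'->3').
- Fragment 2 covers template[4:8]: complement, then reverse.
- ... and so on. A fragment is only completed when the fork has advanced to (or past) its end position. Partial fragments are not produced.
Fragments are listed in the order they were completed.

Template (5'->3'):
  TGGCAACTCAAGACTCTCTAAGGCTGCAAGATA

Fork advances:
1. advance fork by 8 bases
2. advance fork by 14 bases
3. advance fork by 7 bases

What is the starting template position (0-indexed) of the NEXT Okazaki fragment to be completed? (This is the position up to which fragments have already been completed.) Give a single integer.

Step 1: advance 8 -> fork_pos = 0 + 8 = 8. Reached multiple(s) of 4: 4, 8 -> fragments 1-2 completed (2 total).
Step 2: advance 14 -> fork_pos = 8 + 14 = 22. Reached multiple(s) of 4: 12, 16, 20 -> fragments 3-5 completed (5 total).
Step 3: advance 7 -> fork_pos = 22 + 7 = 29. Reached multiple(s) of 4: 24, 28 -> fragments 6-7 completed (7 total).
7 fragment(s) completed, covering template[0:28] (7 x 4 = 28). The next fragment, fragment 8, covers template[28:32], so it starts at position 28.

Answer: 28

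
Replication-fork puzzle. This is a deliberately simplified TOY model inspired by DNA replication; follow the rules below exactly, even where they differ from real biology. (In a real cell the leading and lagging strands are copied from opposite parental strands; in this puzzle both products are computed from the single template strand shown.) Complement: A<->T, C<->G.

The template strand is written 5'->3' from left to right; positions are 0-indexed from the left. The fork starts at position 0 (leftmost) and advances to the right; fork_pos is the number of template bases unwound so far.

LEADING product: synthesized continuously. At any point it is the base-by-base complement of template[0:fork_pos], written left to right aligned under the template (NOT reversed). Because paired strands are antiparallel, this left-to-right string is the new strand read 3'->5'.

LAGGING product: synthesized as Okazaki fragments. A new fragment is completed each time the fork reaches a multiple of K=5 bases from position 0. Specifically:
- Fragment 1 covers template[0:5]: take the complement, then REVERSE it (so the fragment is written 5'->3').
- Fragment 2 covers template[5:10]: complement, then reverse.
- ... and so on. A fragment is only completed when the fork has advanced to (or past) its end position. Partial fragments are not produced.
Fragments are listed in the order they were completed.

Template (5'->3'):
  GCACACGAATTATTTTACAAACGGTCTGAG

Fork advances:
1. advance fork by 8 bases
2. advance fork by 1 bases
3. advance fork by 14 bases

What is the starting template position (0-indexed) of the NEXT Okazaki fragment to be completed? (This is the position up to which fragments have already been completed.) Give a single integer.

Answer: 20

Derivation:
Step 1: advance 8 -> fork_pos = 0 + 8 = 8. Reached multiple(s) of 5: 5 -> fragment 1 completed (1 total).
Step 2: advance 1 -> fork_pos = 8 + 1 = 9. Next multiple of 5 is 10 (not reached); still 1 fragment(s).
Step 3: advance 14 -> fork_pos = 9 + 14 = 23. Reached multiple(s) of 5: 10, 15, 20 -> fragments 2-4 completed (4 total).
4 fragment(s) completed, covering template[0:20] (4 x 5 = 20). The next fragment, fragment 5, covers template[20:25], so it starts at position 20.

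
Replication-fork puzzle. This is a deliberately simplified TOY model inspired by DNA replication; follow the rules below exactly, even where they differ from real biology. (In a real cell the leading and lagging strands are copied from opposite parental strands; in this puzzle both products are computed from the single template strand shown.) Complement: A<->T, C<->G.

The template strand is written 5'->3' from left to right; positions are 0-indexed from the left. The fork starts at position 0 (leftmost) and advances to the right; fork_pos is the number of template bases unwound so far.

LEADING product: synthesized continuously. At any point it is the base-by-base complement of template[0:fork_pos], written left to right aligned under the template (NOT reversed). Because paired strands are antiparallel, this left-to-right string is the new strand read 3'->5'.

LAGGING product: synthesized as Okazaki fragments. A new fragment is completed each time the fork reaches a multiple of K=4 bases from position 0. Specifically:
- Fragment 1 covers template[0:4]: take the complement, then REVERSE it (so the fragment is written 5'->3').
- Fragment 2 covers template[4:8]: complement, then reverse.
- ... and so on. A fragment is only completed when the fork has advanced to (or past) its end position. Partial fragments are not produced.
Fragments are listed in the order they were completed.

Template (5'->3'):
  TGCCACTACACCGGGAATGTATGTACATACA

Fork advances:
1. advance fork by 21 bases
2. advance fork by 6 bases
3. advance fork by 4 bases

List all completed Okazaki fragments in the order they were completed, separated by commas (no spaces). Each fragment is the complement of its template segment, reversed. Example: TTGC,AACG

Answer: GGCA,TAGT,GGTG,TCCC,ACAT,ACAT,ATGT

Derivation:
Step 1: advance 21 -> fork_pos = 0 + 21 = 21. Reached multiple(s) of 4: 4, 8, 12, 16, 20 -> fragments 1-5 completed (5 total).
Step 2: advance 6 -> fork_pos = 21 + 6 = 27. Reached multiple(s) of 4: 24 -> fragment 6 completed (6 total).
Step 3: advance 4 -> fork_pos = 27 + 4 = 31. Reached multiple(s) of 4: 28 -> fragment 7 completed (7 total).
Final fork_pos = 31, so 7 fragment(s) are complete. Build each: template segment -> complement -> reverse.
Fragment 1: template[0:4] = TGCC -> complement ACGG -> reversed GGCA
Fragment 2: template[4:8] = ACTA -> complement TGAT -> reversed TAGT
Fragment 3: template[8:12] = CACC -> complement GTGG -> reversed GGTG
Fragment 4: template[12:16] = GGGA -> complement CCCT -> reversed TCCC
Fragment 5: template[16:20] = ATGT -> complement TACA -> reversed ACAT
Fragment 6: template[20:24] = ATGT -> complement TACA -> reversed ACAT
Fragment 7: template[24:28] = ACAT -> complement TGTA -> reversed ATGT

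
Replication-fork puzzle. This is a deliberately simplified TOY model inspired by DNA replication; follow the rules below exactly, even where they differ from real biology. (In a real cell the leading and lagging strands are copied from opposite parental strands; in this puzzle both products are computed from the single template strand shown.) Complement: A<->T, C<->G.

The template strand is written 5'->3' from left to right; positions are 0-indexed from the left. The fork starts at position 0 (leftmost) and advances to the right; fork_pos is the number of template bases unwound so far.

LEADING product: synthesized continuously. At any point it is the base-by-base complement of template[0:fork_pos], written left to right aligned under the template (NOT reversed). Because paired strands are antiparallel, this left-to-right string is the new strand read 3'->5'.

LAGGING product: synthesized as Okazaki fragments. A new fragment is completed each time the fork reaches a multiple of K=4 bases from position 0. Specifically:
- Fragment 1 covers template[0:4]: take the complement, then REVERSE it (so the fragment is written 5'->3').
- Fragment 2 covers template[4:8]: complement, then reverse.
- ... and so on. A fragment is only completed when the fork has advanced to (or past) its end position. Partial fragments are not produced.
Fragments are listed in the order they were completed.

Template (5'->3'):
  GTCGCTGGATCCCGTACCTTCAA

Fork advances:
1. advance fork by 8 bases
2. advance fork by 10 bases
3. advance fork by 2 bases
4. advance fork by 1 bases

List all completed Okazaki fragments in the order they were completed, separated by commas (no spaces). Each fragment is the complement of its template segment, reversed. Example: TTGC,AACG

Step 1: advance 8 -> fork_pos = 0 + 8 = 8. Reached multiple(s) of 4: 4, 8 -> fragments 1-2 completed (2 total).
Step 2: advance 10 -> fork_pos = 8 + 10 = 18. Reached multiple(s) of 4: 12, 16 -> fragments 3-4 completed (4 total).
Step 3: advance 2 -> fork_pos = 18 + 2 = 20. Reached multiple(s) of 4: 20 -> fragment 5 completed (5 total).
Step 4: advance 1 -> fork_pos = 20 + 1 = 21. Next multiple of 4 is 24 (not reached); still 5 fragment(s).
Final fork_pos = 21, so 5 fragment(s) are complete. Build each: template segment -> complement -> reverse.
Fragment 1: template[0:4] = GTCG -> complement CAGC -> reversed CGAC
Fragment 2: template[4:8] = CTGG -> complement GACC -> reversed CCAG
Fragment 3: template[8:12] = ATCC -> complement TAGG -> reversed GGAT
Fragment 4: template[12:16] = CGTA -> complement GCAT -> reversed TACG
Fragment 5: template[16:20] = CCTT -> complement GGAA -> reversed AAGG

Answer: CGAC,CCAG,GGAT,TACG,AAGG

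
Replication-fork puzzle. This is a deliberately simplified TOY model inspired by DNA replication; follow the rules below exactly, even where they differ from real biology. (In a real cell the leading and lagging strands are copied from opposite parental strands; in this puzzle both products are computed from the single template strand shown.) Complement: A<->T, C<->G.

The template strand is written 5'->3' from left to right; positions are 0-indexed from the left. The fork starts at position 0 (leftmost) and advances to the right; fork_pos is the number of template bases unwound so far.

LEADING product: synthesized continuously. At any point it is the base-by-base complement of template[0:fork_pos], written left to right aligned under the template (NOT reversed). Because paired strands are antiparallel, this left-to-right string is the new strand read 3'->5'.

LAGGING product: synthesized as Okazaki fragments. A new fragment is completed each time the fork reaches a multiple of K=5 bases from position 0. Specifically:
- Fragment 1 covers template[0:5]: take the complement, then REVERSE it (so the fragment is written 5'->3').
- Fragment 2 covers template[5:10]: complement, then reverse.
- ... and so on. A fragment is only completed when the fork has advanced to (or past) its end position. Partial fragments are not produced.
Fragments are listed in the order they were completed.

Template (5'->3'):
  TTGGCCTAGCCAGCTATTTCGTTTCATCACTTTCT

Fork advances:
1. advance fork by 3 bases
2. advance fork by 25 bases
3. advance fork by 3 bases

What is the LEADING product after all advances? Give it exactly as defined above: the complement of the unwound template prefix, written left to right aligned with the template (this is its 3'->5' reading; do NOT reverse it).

Answer: AACCGGATCGGTCGATAAAGCAAAGTAGTGA

Derivation:
Step 1: advance 3 -> fork_pos = 0 + 3 = 3.
Step 2: advance 25 -> fork_pos = 3 + 25 = 28.
Step 3: advance 3 -> fork_pos = 28 + 3 = 31.
Unwound prefix: template[0:31] = TTGGCCTAGCCAGCTATTTCGTTTCATCACT
Complement it base by base (A<->T, C<->G), keeping left-to-right order:
  [0:5] TTGGC -> AACCG
  [5:10] CTAGC -> GATCG
  [10:15] CAGCT -> GTCGA
  [15:20] ATTTC -> TAAAG
  [20:25] GTTTC -> CAAAG
  [25:30] ATCAC -> TAGTG
  [30:31] T -> A
Concatenate: AACCGGATCGGTCGATAAAGCAAAGTAGTGA (length 31; written aligned with the template, i.e. 3'->5').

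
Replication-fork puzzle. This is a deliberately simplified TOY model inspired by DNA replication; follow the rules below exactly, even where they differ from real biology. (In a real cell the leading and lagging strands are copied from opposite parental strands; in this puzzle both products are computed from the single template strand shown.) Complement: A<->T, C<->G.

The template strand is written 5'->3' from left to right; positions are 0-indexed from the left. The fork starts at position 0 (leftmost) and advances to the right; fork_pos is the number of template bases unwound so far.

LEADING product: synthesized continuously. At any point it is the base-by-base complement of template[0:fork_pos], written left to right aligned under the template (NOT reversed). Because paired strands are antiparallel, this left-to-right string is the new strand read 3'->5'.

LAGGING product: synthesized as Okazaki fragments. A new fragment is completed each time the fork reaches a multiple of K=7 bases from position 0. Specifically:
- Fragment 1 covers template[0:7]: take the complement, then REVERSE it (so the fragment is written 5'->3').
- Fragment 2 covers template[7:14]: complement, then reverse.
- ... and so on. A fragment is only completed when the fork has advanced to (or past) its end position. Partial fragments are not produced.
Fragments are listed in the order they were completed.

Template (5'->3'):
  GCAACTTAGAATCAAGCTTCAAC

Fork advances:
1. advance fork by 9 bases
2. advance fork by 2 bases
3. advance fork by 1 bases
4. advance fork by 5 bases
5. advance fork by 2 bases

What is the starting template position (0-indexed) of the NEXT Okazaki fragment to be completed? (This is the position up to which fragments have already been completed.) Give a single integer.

Answer: 14

Derivation:
Step 1: advance 9 -> fork_pos = 0 + 9 = 9. Reached multiple(s) of 7: 7 -> fragment 1 completed (1 total).
Step 2: advance 2 -> fork_pos = 9 + 2 = 11. Next multiple of 7 is 14 (not reached); still 1 fragment(s).
Step 3: advance 1 -> fork_pos = 11 + 1 = 12. Next multiple of 7 is 14 (not reached); still 1 fragment(s).
Step 4: advance 5 -> fork_pos = 12 + 5 = 17. Reached multiple(s) of 7: 14 -> fragment 2 completed (2 total).
Step 5: advance 2 -> fork_pos = 17 + 2 = 19. Next multiple of 7 is 21 (not reached); still 2 fragment(s).
2 fragment(s) completed, covering template[0:14] (2 x 7 = 14). The next fragment, fragment 3, covers template[14:21], so it starts at position 14.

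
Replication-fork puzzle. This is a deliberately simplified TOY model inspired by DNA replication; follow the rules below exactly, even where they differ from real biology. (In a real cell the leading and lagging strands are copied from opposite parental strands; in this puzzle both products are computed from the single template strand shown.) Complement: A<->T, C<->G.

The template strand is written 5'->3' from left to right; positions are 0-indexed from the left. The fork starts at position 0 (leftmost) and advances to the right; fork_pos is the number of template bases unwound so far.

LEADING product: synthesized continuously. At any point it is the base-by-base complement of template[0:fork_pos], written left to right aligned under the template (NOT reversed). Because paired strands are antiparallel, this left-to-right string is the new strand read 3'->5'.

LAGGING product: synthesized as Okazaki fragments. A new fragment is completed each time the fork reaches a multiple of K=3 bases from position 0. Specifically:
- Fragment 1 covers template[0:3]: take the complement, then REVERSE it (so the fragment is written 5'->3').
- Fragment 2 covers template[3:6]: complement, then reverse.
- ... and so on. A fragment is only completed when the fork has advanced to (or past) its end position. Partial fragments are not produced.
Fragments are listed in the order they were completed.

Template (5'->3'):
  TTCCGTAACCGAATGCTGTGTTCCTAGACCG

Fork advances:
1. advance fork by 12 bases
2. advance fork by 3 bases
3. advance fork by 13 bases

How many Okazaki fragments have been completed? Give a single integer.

Step 1: advance 12 -> fork_pos = 0 + 12 = 12. Reached multiple(s) of 3: 3, 6, 9, 12 -> fragments 1-4 completed (4 total).
Step 2: advance 3 -> fork_pos = 12 + 3 = 15. Reached multiple(s) of 3: 15 -> fragment 5 completed (5 total).
Step 3: advance 13 -> fork_pos = 15 + 13 = 28. Reached multiple(s) of 3: 18, 21, 24, 27 -> fragments 6-9 completed (9 total).
Check: final fork_pos = 28; the multiples of 3 that are <= 28 are 3..27 -> 28 // 3 = 9 completed fragment(s).

Answer: 9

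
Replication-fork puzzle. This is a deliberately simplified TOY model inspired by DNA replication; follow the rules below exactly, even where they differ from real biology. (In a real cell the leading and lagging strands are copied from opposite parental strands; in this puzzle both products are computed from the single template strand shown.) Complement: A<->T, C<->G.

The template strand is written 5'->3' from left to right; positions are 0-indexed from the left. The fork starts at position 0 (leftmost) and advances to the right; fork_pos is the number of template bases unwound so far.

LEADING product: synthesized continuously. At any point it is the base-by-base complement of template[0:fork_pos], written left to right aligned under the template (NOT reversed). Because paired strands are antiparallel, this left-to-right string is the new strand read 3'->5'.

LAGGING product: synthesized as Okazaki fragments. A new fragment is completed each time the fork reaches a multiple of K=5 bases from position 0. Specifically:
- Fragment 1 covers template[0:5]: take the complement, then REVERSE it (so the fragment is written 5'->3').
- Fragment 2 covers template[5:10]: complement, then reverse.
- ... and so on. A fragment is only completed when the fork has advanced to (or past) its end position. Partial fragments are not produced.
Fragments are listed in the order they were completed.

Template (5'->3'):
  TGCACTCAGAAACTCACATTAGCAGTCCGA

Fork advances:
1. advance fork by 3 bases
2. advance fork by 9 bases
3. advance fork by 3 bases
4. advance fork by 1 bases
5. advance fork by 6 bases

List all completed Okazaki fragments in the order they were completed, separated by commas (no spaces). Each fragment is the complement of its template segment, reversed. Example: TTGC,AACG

Answer: GTGCA,TCTGA,GAGTT,AATGT

Derivation:
Step 1: advance 3 -> fork_pos = 0 + 3 = 3. Next multiple of 5 is 5 (not reached); still 0 fragment(s).
Step 2: advance 9 -> fork_pos = 3 + 9 = 12. Reached multiple(s) of 5: 5, 10 -> fragments 1-2 completed (2 total).
Step 3: advance 3 -> fork_pos = 12 + 3 = 15. Reached multiple(s) of 5: 15 -> fragment 3 completed (3 total).
Step 4: advance 1 -> fork_pos = 15 + 1 = 16. Next multiple of 5 is 20 (not reached); still 3 fragment(s).
Step 5: advance 6 -> fork_pos = 16 + 6 = 22. Reached multiple(s) of 5: 20 -> fragment 4 completed (4 total).
Final fork_pos = 22, so 4 fragment(s) are complete. Build each: template segment -> complement -> reverse.
Fragment 1: template[0:5] = TGCAC -> complement ACGTG -> reversed GTGCA
Fragment 2: template[5:10] = TCAGA -> complement AGTCT -> reversed TCTGA
Fragment 3: template[10:15] = AACTC -> complement TTGAG -> reversed GAGTT
Fragment 4: template[15:20] = ACATT -> complement TGTAA -> reversed AATGT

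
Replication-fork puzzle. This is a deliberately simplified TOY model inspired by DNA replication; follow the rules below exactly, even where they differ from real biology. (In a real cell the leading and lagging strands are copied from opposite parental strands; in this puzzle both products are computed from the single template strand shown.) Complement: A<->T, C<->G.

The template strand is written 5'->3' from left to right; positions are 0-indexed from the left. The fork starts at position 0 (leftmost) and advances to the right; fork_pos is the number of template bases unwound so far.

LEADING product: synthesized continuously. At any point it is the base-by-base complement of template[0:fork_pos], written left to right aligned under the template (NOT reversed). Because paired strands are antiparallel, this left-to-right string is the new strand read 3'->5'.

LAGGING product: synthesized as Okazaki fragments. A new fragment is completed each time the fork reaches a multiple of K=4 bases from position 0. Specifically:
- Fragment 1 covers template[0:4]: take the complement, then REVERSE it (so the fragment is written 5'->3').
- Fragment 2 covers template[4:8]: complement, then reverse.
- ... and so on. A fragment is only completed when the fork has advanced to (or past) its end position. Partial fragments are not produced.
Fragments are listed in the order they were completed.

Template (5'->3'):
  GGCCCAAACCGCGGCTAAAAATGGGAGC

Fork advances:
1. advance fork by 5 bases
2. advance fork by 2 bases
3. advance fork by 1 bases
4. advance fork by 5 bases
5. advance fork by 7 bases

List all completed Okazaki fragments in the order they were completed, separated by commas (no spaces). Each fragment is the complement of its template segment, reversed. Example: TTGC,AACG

Answer: GGCC,TTTG,GCGG,AGCC,TTTT

Derivation:
Step 1: advance 5 -> fork_pos = 0 + 5 = 5. Reached multiple(s) of 4: 4 -> fragment 1 completed (1 total).
Step 2: advance 2 -> fork_pos = 5 + 2 = 7. Next multiple of 4 is 8 (not reached); still 1 fragment(s).
Step 3: advance 1 -> fork_pos = 7 + 1 = 8. Reached multiple(s) of 4: 8 -> fragment 2 completed (2 total).
Step 4: advance 5 -> fork_pos = 8 + 5 = 13. Reached multiple(s) of 4: 12 -> fragment 3 completed (3 total).
Step 5: advance 7 -> fork_pos = 13 + 7 = 20. Reached multiple(s) of 4: 16, 20 -> fragments 4-5 completed (5 total).
Final fork_pos = 20, so 5 fragment(s) are complete. Build each: template segment -> complement -> reverse.
Fragment 1: template[0:4] = GGCC -> complement CCGG -> reversed GGCC
Fragment 2: template[4:8] = CAAA -> complement GTTT -> reversed TTTG
Fragment 3: template[8:12] = CCGC -> complement GGCG -> reversed GCGG
Fragment 4: template[12:16] = GGCT -> complement CCGA -> reversed AGCC
Fragment 5: template[16:20] = AAAA -> complement TTTT -> reversed TTTT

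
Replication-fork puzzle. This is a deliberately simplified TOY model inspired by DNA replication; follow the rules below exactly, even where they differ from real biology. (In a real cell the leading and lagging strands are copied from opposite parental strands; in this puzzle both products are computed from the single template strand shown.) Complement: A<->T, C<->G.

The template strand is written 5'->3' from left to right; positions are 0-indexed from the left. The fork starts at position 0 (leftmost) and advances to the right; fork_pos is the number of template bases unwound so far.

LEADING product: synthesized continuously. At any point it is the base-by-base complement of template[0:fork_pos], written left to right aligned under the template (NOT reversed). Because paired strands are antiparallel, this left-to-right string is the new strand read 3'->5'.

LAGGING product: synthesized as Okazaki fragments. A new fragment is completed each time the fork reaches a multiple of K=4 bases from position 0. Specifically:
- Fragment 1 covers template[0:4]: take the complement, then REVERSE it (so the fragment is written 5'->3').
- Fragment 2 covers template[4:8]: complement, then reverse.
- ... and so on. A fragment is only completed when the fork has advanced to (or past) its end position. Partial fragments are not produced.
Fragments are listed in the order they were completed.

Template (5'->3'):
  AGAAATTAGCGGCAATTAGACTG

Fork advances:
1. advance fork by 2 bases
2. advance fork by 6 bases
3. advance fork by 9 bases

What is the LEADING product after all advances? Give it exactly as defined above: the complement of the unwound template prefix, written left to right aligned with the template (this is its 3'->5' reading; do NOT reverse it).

Answer: TCTTTAATCGCCGTTAA

Derivation:
Step 1: advance 2 -> fork_pos = 0 + 2 = 2.
Step 2: advance 6 -> fork_pos = 2 + 6 = 8.
Step 3: advance 9 -> fork_pos = 8 + 9 = 17.
Unwound prefix: template[0:17] = AGAAATTAGCGGCAATT
Complement it base by base (A<->T, C<->G), keeping left-to-right order:
  [0:5] AGAAA -> TCTTT
  [5:10] TTAGC -> AATCG
  [10:15] GGCAA -> CCGTT
  [15:17] TT -> AA
Concatenate: TCTTTAATCGCCGTTAA (length 17; written aligned with the template, i.e. 3'->5').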